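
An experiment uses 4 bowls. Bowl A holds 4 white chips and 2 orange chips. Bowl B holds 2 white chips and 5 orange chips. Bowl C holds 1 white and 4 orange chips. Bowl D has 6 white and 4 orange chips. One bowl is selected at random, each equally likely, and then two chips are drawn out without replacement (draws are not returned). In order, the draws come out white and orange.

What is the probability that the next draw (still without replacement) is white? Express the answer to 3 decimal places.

For each hypothesis, P(data | H) works out to: P(data | bowl A) = (4/6)(2/5) = 4/15; P(data | bowl B) = (2/7)(5/6) = 5/21; P(data | bowl C) = (1/5)(4/4) = 1/5; P(data | bowl D) = (6/10)(4/9) = 4/15.
The prior-weighted likelihoods are 1/4 · 4/15 = 1/15, 1/4 · 5/21 = 5/84, 1/4 · 1/5 = 1/20, 1/4 · 4/15 = 1/15; these sum to 17/70.
The posterior is then P(bowl A | data) = 14/51, P(bowl B | data) = 25/102, P(bowl C | data) = 7/34, P(bowl D | data) = 14/51.
Averaging over the posterior, P(white next | data) = (3/4)(14/51) + (1/5)(25/102) + (0)(7/34) + (5/8)(14/51) = 29/68.

0.426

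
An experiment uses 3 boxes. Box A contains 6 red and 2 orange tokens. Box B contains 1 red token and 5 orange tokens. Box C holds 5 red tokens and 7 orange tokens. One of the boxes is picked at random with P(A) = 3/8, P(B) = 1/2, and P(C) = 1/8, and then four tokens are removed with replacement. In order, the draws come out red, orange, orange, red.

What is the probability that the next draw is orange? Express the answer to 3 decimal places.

0.518

Compute the likelihood of the observed sequence for each case: P(data | box A) = (6/8)(2/8)(2/8)(6/8) = 0.035156; P(data | box B) = (1/6)(5/6)(5/6)(1/6) = 0.01929; P(data | box C) = (5/12)(7/12)(7/12)(5/12) = 0.059076.
Multiplying each by its prior: 3/8 · 0.035156 = 0.013184, 1/2 · 0.01929 = 0.0096451, 1/8 · 0.059076 = 0.0073845; with total 0.030213.
Dividing through by the total gives posterior P(box A | data) = 0.43635, P(box B | data) = 0.31923, P(box C | data) = 0.24441.
Averaging over the posterior, P(orange next | data) = (1/4)(0.43635) + (5/6)(0.31923) + (7/12)(0.24441) = 0.51769.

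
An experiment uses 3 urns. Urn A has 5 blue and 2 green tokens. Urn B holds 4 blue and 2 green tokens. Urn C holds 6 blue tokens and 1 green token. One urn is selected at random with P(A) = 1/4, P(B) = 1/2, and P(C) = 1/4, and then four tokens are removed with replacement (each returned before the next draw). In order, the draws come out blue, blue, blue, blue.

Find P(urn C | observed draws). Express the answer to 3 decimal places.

0.452

Under each hypothesis, the probability of the observed sequence is: P(data | urn A) = (5/7)(5/7)(5/7)(5/7) = 0.26031; P(data | urn B) = (4/6)(4/6)(4/6)(4/6) = 0.19753; P(data | urn C) = (6/7)(6/7)(6/7)(6/7) = 0.53978.
Weighting by the prior gives 1/4 · 0.26031 = 0.065077, 1/2 · 0.19753 = 0.098765, 1/4 · 0.53978 = 0.13494; these sum to 0.29879.
So P(urn C | data) = (0.13494) / (0.29879) = 0.45164.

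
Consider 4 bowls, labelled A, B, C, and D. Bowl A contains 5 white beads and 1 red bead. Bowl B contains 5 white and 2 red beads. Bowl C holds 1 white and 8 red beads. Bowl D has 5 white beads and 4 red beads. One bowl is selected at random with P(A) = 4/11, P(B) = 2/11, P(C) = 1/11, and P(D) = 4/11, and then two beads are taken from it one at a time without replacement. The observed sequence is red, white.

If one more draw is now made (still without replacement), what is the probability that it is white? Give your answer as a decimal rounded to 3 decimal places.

0.711

Under each hypothesis, the probability of the observed sequence is: P(data | bowl A) = (1/6)(5/5) = 1/6; P(data | bowl B) = (2/7)(5/6) = 5/21; P(data | bowl C) = (8/9)(1/8) = 1/9; P(data | bowl D) = (4/9)(5/8) = 5/18.
Weighting by the prior gives 4/11 · 1/6 = 2/33, 2/11 · 5/21 = 10/231, 1/11 · 1/9 = 1/99, 4/11 · 5/18 = 10/99; with total 149/693.
Dividing through by the total gives posterior P(bowl A | data) = 42/149, P(bowl B | data) = 30/149, P(bowl C | data) = 7/149, P(bowl D | data) = 70/149.
So P(white next | data) = Σ P(white next | H) P(H | data) = (1)(42/149) + (4/5)(30/149) + (0)(7/149) + (4/7)(70/149) = 106/149.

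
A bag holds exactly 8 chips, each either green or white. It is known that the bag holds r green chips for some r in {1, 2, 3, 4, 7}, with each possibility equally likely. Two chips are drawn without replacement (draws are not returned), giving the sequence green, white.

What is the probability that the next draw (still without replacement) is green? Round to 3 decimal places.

0.386

The likelihood of the observed sequence under each hypothesis: P(data | r = 1) = (1/8)(7/7) = 1/8; P(data | r = 2) = (2/8)(6/7) = 3/14; P(data | r = 3) = (3/8)(5/7) = 15/56; P(data | r = 4) = (4/8)(4/7) = 2/7; P(data | r = 7) = (7/8)(1/7) = 1/8.
Multiplying each by its prior: 1/5 · 1/8 = 1/40, 1/5 · 3/14 = 3/70, 1/5 · 15/56 = 3/56, 1/5 · 2/7 = 2/35, 1/5 · 1/8 = 1/40; with total 57/280.
The posterior is then P(r = 1 | data) = 7/57, P(r = 2 | data) = 4/19, P(r = 3 | data) = 5/19, P(r = 4 | data) = 16/57, P(r = 7 | data) = 7/57.
Averaging over the posterior, P(green next | data) = (0)(7/57) + (1/6)(4/19) + (1/3)(5/19) + (1/2)(16/57) + (1)(7/57) = 22/57.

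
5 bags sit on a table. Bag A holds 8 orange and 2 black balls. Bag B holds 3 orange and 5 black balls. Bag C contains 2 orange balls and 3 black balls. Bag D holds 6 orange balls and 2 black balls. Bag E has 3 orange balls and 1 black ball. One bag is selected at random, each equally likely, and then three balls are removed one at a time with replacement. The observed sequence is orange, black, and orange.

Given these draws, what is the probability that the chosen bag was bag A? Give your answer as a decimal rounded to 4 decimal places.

0.2158

The likelihood of the observed sequence under each hypothesis: P(data | bag A) = (8/10)(2/10)(8/10) = 0.128; P(data | bag B) = (3/8)(5/8)(3/8) = 0.087891; P(data | bag C) = (2/5)(3/5)(2/5) = 0.096; P(data | bag D) = (6/8)(2/8)(6/8) = 0.14062; P(data | bag E) = (3/4)(1/4)(3/4) = 0.14062.
Multiplying each by its prior: 1/5 · 0.128 = 0.0256, 1/5 · 0.087891 = 0.017578, 1/5 · 0.096 = 0.0192, 1/5 · 0.14062 = 0.028125, 1/5 · 0.14062 = 0.028125; with total 0.11863.
Hence P(bag A | data) = (0.0256) / (0.11863) = 0.2158.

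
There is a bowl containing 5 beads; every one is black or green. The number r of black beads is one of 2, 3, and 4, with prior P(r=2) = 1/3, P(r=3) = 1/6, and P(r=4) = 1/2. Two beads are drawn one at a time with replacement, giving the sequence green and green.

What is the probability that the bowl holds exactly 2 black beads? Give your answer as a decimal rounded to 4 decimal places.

0.7200

For each hypothesis, P(data | H) works out to: P(data | r = 2) = (3/5)(3/5) = 9/25; P(data | r = 3) = (2/5)(2/5) = 4/25; P(data | r = 4) = (1/5)(1/5) = 1/25.
The prior-weighted likelihoods are 1/3 · 9/25 = 3/25, 1/6 · 4/25 = 2/75, 1/2 · 1/25 = 1/50; these sum to 1/6.
Hence P(r = 2 | data) = (3/25) / (1/6) = 18/25.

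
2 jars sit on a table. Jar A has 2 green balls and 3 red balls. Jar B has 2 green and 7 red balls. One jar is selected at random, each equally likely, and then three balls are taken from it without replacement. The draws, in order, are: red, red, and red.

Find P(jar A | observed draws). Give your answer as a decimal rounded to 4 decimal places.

Compute the likelihood of the observed sequence for each case: P(data | jar A) = (3/5)(2/4)(1/3) = 1/10; P(data | jar B) = (7/9)(6/8)(5/7) = 5/12.
The prior-weighted likelihoods are 1/2 · 1/10 = 1/20, 1/2 · 5/12 = 5/24; summing to 31/120.
Therefore the posterior P(jar A | data) = (1/20) / (31/120) = 6/31.

0.1935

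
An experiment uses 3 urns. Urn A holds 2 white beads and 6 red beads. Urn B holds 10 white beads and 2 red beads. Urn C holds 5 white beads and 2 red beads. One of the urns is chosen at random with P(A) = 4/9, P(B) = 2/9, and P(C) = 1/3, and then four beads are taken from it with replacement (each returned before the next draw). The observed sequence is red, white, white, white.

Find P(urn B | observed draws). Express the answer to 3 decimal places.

0.349

For each hypothesis, P(data | H) works out to: P(data | urn A) = (6/8)(2/8)(2/8)(2/8) = 0.011719; P(data | urn B) = (2/12)(10/12)(10/12)(10/12) = 0.096451; P(data | urn C) = (2/7)(5/7)(5/7)(5/7) = 0.10412.
Multiplying each by its prior: 4/9 · 0.011719 = 0.0052083, 2/9 · 0.096451 = 0.021433, 1/3 · 0.10412 = 0.034708; these sum to 0.06135.
Therefore the posterior P(urn B | data) = (0.021433) / (0.06135) = 0.34937.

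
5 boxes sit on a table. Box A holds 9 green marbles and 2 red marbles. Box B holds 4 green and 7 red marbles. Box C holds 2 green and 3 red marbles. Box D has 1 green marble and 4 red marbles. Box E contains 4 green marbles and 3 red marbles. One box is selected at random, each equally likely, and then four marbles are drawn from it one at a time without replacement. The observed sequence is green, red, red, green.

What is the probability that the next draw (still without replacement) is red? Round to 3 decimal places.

For each hypothesis, P(data | H) works out to: P(data | box A) = (9/11)(2/10)(1/9)(8/8) = 0.018182; P(data | box B) = (4/11)(7/10)(6/9)(3/8) = 0.063636; P(data | box C) = (2/5)(3/4)(2/3)(1/2) = 0.1; P(data | box D) = (1/5)(4/4)(3/3)(0/2) = 0; P(data | box E) = (4/7)(3/6)(2/5)(3/4) = 0.085714.
Multiplying each by its prior: 1/5 · 0.018182 = 0.0036364, 1/5 · 0.063636 = 0.012727, 1/5 · 0.1 = 0.02, 1/5 · 0 = 0, 1/5 · 0.085714 = 0.017143; summing to 0.053506.
Normalising, the posterior is P(box A | data) = 0.067961, P(box B | data) = 0.23786, P(box C | data) = 0.37379, P(box D | data) = 0, P(box E | data) = 0.32039.
The predictive probability is P(red next | data) = (0)(0.067961) + (5/7)(0.23786) + (1)(0.37379) + (1/3)(0.32039) = 0.65049.

0.650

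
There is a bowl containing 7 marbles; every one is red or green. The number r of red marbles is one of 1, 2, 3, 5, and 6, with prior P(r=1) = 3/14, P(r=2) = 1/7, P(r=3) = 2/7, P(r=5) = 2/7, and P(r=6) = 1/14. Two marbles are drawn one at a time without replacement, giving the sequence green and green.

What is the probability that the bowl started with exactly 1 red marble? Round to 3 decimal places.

Under each hypothesis, the probability of the observed sequence is: P(data | r = 1) = (6/7)(5/6) = 5/7; P(data | r = 2) = (5/7)(4/6) = 10/21; P(data | r = 3) = (4/7)(3/6) = 2/7; P(data | r = 5) = (2/7)(1/6) = 1/21; P(data | r = 6) = (1/7)(0/6) = 0.
The prior-weighted likelihoods are 3/14 · 5/7 = 15/98, 1/7 · 10/21 = 10/147, 2/7 · 2/7 = 4/49, 2/7 · 1/21 = 2/147, 1/14 · 0 = 0; these sum to 31/98.
So P(r = 1 | data) = (15/98) / (31/98) = 15/31.

0.484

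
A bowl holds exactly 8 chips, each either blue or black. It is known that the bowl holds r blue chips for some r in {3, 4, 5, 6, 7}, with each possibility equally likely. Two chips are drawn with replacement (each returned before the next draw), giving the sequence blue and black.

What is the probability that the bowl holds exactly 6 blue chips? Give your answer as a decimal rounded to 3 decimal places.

Under each hypothesis, the probability of the observed sequence is: P(data | r = 3) = (3/8)(5/8) = 15/64; P(data | r = 4) = (4/8)(4/8) = 1/4; P(data | r = 5) = (5/8)(3/8) = 15/64; P(data | r = 6) = (6/8)(2/8) = 3/16; P(data | r = 7) = (7/8)(1/8) = 7/64.
The prior-weighted likelihoods are 1/5 · 15/64 = 3/64, 1/5 · 1/4 = 1/20, 1/5 · 15/64 = 3/64, 1/5 · 3/16 = 3/80, 1/5 · 7/64 = 7/320; summing to 13/64.
By Bayes' rule, P(r = 6 | data) = (3/80) / (13/64) = 12/65.

0.185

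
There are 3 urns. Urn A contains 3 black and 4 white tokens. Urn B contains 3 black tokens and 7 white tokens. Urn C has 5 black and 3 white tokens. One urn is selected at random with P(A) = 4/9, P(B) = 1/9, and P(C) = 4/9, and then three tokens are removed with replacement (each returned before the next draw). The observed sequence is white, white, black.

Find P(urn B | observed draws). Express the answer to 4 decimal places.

The likelihood of the observed sequence under each hypothesis: P(data | urn A) = (4/7)(4/7)(3/7) = 0.13994; P(data | urn B) = (7/10)(7/10)(3/10) = 0.147; P(data | urn C) = (3/8)(3/8)(5/8) = 0.087891.
The prior-weighted likelihoods are 4/9 · 0.13994 = 0.062196, 1/9 · 0.147 = 0.016333, 4/9 · 0.087891 = 0.039062; these sum to 0.11759.
Therefore the posterior P(urn B | data) = (0.016333) / (0.11759) = 0.1389.

0.1389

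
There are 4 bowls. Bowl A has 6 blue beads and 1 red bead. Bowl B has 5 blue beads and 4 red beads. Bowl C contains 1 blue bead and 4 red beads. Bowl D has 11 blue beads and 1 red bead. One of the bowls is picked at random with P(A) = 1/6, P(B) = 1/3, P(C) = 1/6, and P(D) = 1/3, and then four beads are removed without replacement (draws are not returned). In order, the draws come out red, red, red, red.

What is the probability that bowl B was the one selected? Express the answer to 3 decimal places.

0.074

For each hypothesis, P(data | H) works out to: P(data | bowl A) = (1/7)(0/6) = 0; P(data | bowl B) = (4/9)(3/8)(2/7)(1/6) = 1/126; P(data | bowl C) = (4/5)(3/4)(2/3)(1/2) = 1/5; P(data | bowl D) = (1/12)(0/11) = 0.
Multiplying each by its prior: 1/6 · 0 = 0, 1/3 · 1/126 = 1/378, 1/6 · 1/5 = 1/30, 1/3 · 0 = 0; summing to 34/945.
By Bayes' rule, P(bowl B | data) = (1/378) / (34/945) = 5/68.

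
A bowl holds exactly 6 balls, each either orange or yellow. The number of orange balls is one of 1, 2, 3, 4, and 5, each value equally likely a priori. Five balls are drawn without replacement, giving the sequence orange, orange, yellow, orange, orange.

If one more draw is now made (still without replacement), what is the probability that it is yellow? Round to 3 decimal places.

0.286

Compute the likelihood of the observed sequence for each case: P(data | r = 1) = (1/6)(0/5) = 0; P(data | r = 2) = (2/6)(1/5)(4/4)(0/3) = 0; P(data | r = 3) = (3/6)(2/5)(3/4)(1/3)(0/2) = 0; P(data | r = 4) = (4/6)(3/5)(2/4)(2/3)(1/2) = 1/15; P(data | r = 5) = (5/6)(4/5)(1/4)(3/3)(2/2) = 1/6.
Multiplying each by its prior: 1/5 · 0 = 0, 1/5 · 0 = 0, 1/5 · 0 = 0, 1/5 · 1/15 = 1/75, 1/5 · 1/6 = 1/30; summing to 7/150.
Dividing through by the total gives posterior P(r = 1 | data) = 0, P(r = 2 | data) = 0, P(r = 3 | data) = 0, P(r = 4 | data) = 2/7, P(r = 5 | data) = 5/7.
So P(yellow next | data) = Σ P(yellow next | H) P(H | data) = (1)(2/7) + (0)(5/7) = 2/7.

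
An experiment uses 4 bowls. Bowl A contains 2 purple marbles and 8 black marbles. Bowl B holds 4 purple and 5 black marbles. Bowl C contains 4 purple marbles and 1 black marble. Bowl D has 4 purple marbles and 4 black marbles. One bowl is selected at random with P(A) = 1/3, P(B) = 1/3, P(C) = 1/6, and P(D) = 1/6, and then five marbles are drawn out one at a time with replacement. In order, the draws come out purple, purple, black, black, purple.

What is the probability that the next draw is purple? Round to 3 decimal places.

0.501

The likelihood of the observed sequence under each hypothesis: P(data | bowl A) = (2/10)(2/10)(8/10)(8/10)(2/10) = 0.00512; P(data | bowl B) = (4/9)(4/9)(5/9)(5/9)(4/9) = 0.027096; P(data | bowl C) = (4/5)(4/5)(1/5)(1/5)(4/5) = 0.02048; P(data | bowl D) = (4/8)(4/8)(4/8)(4/8)(4/8) = 0.03125.
Multiplying each by its prior: 1/3 · 0.00512 = 0.0017067, 1/3 · 0.027096 = 0.009032, 1/6 · 0.02048 = 0.0034133, 1/6 · 0.03125 = 0.0052083; these sum to 0.01936.
Normalising, the posterior is P(bowl A | data) = 0.088153, P(bowl B | data) = 0.46652, P(bowl C | data) = 0.17631, P(bowl D | data) = 0.26902.
Averaging over the posterior, P(purple next | data) = (1/5)(0.088153) + (4/9)(0.46652) + (4/5)(0.17631) + (1/2)(0.26902) = 0.50053.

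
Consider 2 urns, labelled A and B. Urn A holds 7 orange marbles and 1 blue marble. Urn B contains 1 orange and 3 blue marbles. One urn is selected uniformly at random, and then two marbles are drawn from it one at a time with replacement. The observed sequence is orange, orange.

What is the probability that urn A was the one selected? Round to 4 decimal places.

0.9245

For each hypothesis, P(data | H) works out to: P(data | urn A) = (7/8)(7/8) = 49/64; P(data | urn B) = (1/4)(1/4) = 1/16.
The prior-weighted likelihoods are 1/2 · 49/64 = 49/128, 1/2 · 1/16 = 1/32; with total 53/128.
Therefore the posterior P(urn A | data) = (49/128) / (53/128) = 49/53.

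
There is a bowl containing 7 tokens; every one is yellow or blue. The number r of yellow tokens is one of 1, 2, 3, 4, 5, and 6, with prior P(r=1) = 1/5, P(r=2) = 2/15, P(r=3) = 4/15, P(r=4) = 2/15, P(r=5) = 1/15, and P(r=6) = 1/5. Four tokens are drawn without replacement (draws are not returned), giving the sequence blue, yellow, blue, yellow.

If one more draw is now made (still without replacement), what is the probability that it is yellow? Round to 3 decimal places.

The likelihood of the observed sequence under each hypothesis: P(data | r = 1) = (6/7)(1/6)(5/5)(0/4) = 0; P(data | r = 2) = (5/7)(2/6)(4/5)(1/4) = 1/21; P(data | r = 3) = (4/7)(3/6)(3/5)(2/4) = 3/35; P(data | r = 4) = (3/7)(4/6)(2/5)(3/4) = 3/35; P(data | r = 5) = (2/7)(5/6)(1/5)(4/4) = 1/21; P(data | r = 6) = (1/7)(6/6)(0/5) = 0.
Multiplying each by its prior: 1/5 · 0 = 0, 2/15 · 1/21 = 2/315, 4/15 · 3/35 = 4/175, 2/15 · 3/35 = 2/175, 1/15 · 1/21 = 1/315, 1/5 · 0 = 0; summing to 23/525.
The posterior is then P(r = 1 | data) = 0, P(r = 2 | data) = 10/69, P(r = 3 | data) = 12/23, P(r = 4 | data) = 6/23, P(r = 5 | data) = 5/69, P(r = 6 | data) = 0.
The predictive probability is P(yellow next | data) = (0)(10/69) + (1/3)(12/23) + (2/3)(6/23) + (1)(5/69) = 29/69.

0.420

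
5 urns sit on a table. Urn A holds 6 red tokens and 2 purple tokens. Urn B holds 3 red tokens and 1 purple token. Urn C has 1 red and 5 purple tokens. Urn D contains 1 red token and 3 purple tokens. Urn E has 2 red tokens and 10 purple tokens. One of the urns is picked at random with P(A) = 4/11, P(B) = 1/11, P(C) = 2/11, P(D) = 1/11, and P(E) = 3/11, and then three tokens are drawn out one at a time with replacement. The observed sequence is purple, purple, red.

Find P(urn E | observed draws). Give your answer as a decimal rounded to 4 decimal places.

For each hypothesis, P(data | H) works out to: P(data | urn A) = (2/8)(2/8)(6/8) = 0.046875; P(data | urn B) = (1/4)(1/4)(3/4) = 0.046875; P(data | urn C) = (5/6)(5/6)(1/6) = 0.11574; P(data | urn D) = (3/4)(3/4)(1/4) = 0.14062; P(data | urn E) = (10/12)(10/12)(2/12) = 0.11574.
Weighting by the prior gives 4/11 · 0.046875 = 0.017045, 1/11 · 0.046875 = 0.0042614, 2/11 · 0.11574 = 0.021044, 1/11 · 0.14062 = 0.012784, 3/11 · 0.11574 = 0.031566; summing to 0.0867.
So P(urn E | data) = (0.031566) / (0.0867) = 0.36408.

0.3641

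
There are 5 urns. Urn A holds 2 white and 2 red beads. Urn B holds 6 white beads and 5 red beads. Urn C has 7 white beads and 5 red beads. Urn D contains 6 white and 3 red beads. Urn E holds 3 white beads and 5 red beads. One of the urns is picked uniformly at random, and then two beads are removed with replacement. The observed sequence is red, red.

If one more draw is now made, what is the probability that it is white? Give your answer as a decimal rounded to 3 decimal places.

0.494

The likelihood of the observed sequence under each hypothesis: P(data | urn A) = (2/4)(2/4) = 0.25; P(data | urn B) = (5/11)(5/11) = 0.20661; P(data | urn C) = (5/12)(5/12) = 0.17361; P(data | urn D) = (3/9)(3/9) = 0.11111; P(data | urn E) = (5/8)(5/8) = 0.39062.
Multiplying each by its prior: 1/5 · 0.25 = 0.05, 1/5 · 0.20661 = 0.041322, 1/5 · 0.17361 = 0.034722, 1/5 · 0.11111 = 0.022222, 1/5 · 0.39062 = 0.078125; summing to 0.22639.
The posterior is then P(urn A | data) = 0.22086, P(urn B | data) = 0.18253, P(urn C | data) = 0.15337, P(urn D | data) = 0.098158, P(urn E | data) = 0.34509.
So P(white next | data) = Σ P(white next | H) P(H | data) = (1/2)(0.22086) + (6/11)(0.18253) + (7/12)(0.15337) + (2/3)(0.098158) + (3/8)(0.34509) = 0.4943.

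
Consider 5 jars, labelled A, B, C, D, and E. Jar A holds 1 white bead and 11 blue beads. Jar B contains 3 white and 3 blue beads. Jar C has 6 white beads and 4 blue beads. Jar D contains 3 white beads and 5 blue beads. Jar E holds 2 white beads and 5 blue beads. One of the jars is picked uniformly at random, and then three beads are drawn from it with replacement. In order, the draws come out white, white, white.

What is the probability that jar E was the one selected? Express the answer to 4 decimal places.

0.0558

Compute the likelihood of the observed sequence for each case: P(data | jar A) = (1/12)(1/12)(1/12) = 0.0005787; P(data | jar B) = (3/6)(3/6)(3/6) = 0.125; P(data | jar C) = (6/10)(6/10)(6/10) = 0.216; P(data | jar D) = (3/8)(3/8)(3/8) = 0.052734; P(data | jar E) = (2/7)(2/7)(2/7) = 0.023324.
Multiplying each by its prior: 1/5 · 0.0005787 = 0.00011574, 1/5 · 0.125 = 0.025, 1/5 · 0.216 = 0.0432, 1/5 · 0.052734 = 0.010547, 1/5 · 0.023324 = 0.0046647; these sum to 0.083527.
By Bayes' rule, P(jar E | data) = (0.0046647) / (0.083527) = 0.055847.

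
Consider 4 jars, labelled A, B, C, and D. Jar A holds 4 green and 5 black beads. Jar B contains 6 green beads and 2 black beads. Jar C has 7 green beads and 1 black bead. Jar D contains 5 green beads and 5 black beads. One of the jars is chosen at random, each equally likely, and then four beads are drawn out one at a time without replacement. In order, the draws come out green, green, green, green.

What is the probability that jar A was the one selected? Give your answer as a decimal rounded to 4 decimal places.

0.0106

For each hypothesis, P(data | H) works out to: P(data | jar A) = (4/9)(3/8)(2/7)(1/6) = 1/126; P(data | jar B) = (6/8)(5/7)(4/6)(3/5) = 3/14; P(data | jar C) = (7/8)(6/7)(5/6)(4/5) = 1/2; P(data | jar D) = (5/10)(4/9)(3/8)(2/7) = 1/42.
Weighting by the prior gives 1/4 · 1/126 = 1/504, 1/4 · 3/14 = 3/56, 1/4 · 1/2 = 1/8, 1/4 · 1/42 = 1/168; these sum to 47/252.
So P(jar A | data) = (1/504) / (47/252) = 1/94.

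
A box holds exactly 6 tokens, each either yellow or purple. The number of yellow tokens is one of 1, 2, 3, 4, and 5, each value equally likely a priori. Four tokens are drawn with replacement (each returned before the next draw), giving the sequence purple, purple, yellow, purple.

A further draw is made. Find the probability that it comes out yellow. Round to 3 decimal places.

0.349

For each hypothesis, P(data | H) works out to: P(data | r = 1) = (5/6)(5/6)(1/6)(5/6) = 0.096451; P(data | r = 2) = (4/6)(4/6)(2/6)(4/6) = 0.098765; P(data | r = 3) = (3/6)(3/6)(3/6)(3/6) = 0.0625; P(data | r = 4) = (2/6)(2/6)(4/6)(2/6) = 0.024691; P(data | r = 5) = (1/6)(1/6)(5/6)(1/6) = 0.003858.
Weighting by the prior gives 1/5 · 0.096451 = 0.01929, 1/5 · 0.098765 = 0.019753, 1/5 · 0.0625 = 0.0125, 1/5 · 0.024691 = 0.0049383, 1/5 · 0.003858 = 0.0007716; summing to 0.057253.
The posterior is then P(r = 1 | data) = 0.33693, P(r = 2 | data) = 0.34501, P(r = 3 | data) = 0.21833, P(r = 4 | data) = 0.086253, P(r = 5 | data) = 0.013477.
So P(yellow next | data) = Σ P(yellow next | H) P(H | data) = (1/6)(0.33693) + (1/3)(0.34501) + (1/2)(0.21833) + (2/3)(0.086253) + (5/6)(0.013477) = 0.34906.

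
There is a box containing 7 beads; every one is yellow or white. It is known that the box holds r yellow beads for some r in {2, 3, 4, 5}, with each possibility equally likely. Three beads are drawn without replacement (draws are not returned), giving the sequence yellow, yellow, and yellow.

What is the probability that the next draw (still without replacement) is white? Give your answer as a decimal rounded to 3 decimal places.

Compute the likelihood of the observed sequence for each case: P(data | r = 2) = (2/7)(1/6)(0/5) = 0; P(data | r = 3) = (3/7)(2/6)(1/5) = 1/35; P(data | r = 4) = (4/7)(3/6)(2/5) = 4/35; P(data | r = 5) = (5/7)(4/6)(3/5) = 2/7.
The prior-weighted likelihoods are 1/4 · 0 = 0, 1/4 · 1/35 = 1/140, 1/4 · 4/35 = 1/35, 1/4 · 2/7 = 1/14; these sum to 3/28.
Dividing through by the total gives posterior P(r = 2 | data) = 0, P(r = 3 | data) = 1/15, P(r = 4 | data) = 4/15, P(r = 5 | data) = 2/3.
So P(white next | data) = Σ P(white next | H) P(H | data) = (1)(1/15) + (3/4)(4/15) + (1/2)(2/3) = 3/5.

0.600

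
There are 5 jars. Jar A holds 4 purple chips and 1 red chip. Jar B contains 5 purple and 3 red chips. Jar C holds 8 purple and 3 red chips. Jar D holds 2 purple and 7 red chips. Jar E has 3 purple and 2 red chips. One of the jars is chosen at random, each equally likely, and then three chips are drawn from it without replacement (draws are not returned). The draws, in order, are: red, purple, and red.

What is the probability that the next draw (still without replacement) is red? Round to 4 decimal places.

0.4026

Under each hypothesis, the probability of the observed sequence is: P(data | jar A) = (1/5)(4/4)(0/3) = 0; P(data | jar B) = (3/8)(5/7)(2/6) = 0.089286; P(data | jar C) = (3/11)(8/10)(2/9) = 0.048485; P(data | jar D) = (7/9)(2/8)(6/7) = 0.16667; P(data | jar E) = (2/5)(3/4)(1/3) = 0.1.
Multiplying each by its prior: 1/5 · 0 = 0, 1/5 · 0.089286 = 0.017857, 1/5 · 0.048485 = 0.009697, 1/5 · 0.16667 = 0.033333, 1/5 · 0.1 = 0.02; these sum to 0.080887.
Normalising, the posterior is P(jar A | data) = 0, P(jar B | data) = 0.22077, P(jar C | data) = 0.11988, P(jar D | data) = 0.4121, P(jar E | data) = 0.24726.
Averaging over the posterior, P(red next | data) = (1/5)(0.22077) + (1/8)(0.11988) + (5/6)(0.4121) + (0)(0.24726) = 0.40255.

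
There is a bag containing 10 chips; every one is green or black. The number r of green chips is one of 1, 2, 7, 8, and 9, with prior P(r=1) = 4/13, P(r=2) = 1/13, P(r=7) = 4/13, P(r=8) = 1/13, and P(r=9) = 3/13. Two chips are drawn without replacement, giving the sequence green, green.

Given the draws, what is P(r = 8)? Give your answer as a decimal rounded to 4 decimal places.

For each hypothesis, P(data | H) works out to: P(data | r = 1) = (1/10)(0/9) = 0; P(data | r = 2) = (2/10)(1/9) = 1/45; P(data | r = 7) = (7/10)(6/9) = 7/15; P(data | r = 8) = (8/10)(7/9) = 28/45; P(data | r = 9) = (9/10)(8/9) = 4/5.
Weighting by the prior gives 4/13 · 0 = 0, 1/13 · 1/45 = 1/585, 4/13 · 7/15 = 28/195, 1/13 · 28/45 = 28/585, 3/13 · 4/5 = 12/65; with total 17/45.
By Bayes' rule, P(r = 8 | data) = (28/585) / (17/45) = 28/221.

0.1267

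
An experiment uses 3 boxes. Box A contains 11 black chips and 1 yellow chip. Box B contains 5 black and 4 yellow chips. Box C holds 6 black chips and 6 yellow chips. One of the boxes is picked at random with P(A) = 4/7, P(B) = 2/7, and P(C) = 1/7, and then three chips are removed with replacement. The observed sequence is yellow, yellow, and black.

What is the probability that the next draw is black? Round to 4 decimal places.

For each hypothesis, P(data | H) works out to: P(data | box A) = (1/12)(1/12)(11/12) = 0.0063657; P(data | box B) = (4/9)(4/9)(5/9) = 0.10974; P(data | box C) = (6/12)(6/12)(6/12) = 0.125.
The prior-weighted likelihoods are 4/7 · 0.0063657 = 0.0036376, 2/7 · 0.10974 = 0.031354, 1/7 · 0.125 = 0.017857; summing to 0.052849.
Dividing through by the total gives posterior P(box A | data) = 0.06883, P(box B | data) = 0.59328, P(box C | data) = 0.33789.
Averaging over the posterior, P(black next | data) = (11/12)(0.06883) + (5/9)(0.59328) + (1/2)(0.33789) = 0.56164.

0.5616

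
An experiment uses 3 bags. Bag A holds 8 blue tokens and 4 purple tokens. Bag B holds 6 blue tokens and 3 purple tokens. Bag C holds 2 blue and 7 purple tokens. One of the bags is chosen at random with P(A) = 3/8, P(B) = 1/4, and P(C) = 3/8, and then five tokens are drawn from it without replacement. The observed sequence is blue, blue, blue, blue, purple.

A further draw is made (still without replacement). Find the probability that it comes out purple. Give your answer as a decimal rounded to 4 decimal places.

Compute the likelihood of the observed sequence for each case: P(data | bag A) = (8/12)(7/11)(6/10)(5/9)(4/8) = 7/99; P(data | bag B) = (6/9)(5/8)(4/7)(3/6)(3/5) = 1/14; P(data | bag C) = (2/9)(1/8)(0/7) = 0.
The prior-weighted likelihoods are 3/8 · 7/99 = 7/264, 1/4 · 1/14 = 1/56, 3/8 · 0 = 0; these sum to 41/924.
Normalising, the posterior is P(bag A | data) = 49/82, P(bag B | data) = 33/82, P(bag C | data) = 0.
Averaging over the posterior, P(purple next | data) = (3/7)(49/82) + (1/2)(33/82) = 75/164.

0.4573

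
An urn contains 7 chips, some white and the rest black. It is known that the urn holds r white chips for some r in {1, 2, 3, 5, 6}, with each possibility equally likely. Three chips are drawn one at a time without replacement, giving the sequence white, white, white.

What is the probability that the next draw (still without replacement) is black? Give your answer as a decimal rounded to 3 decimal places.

0.355

Under each hypothesis, the probability of the observed sequence is: P(data | r = 1) = (1/7)(0/6) = 0; P(data | r = 2) = (2/7)(1/6)(0/5) = 0; P(data | r = 3) = (3/7)(2/6)(1/5) = 1/35; P(data | r = 5) = (5/7)(4/6)(3/5) = 2/7; P(data | r = 6) = (6/7)(5/6)(4/5) = 4/7.
Weighting by the prior gives 1/5 · 0 = 0, 1/5 · 0 = 0, 1/5 · 1/35 = 1/175, 1/5 · 2/7 = 2/35, 1/5 · 4/7 = 4/35; with total 31/175.
Normalising, the posterior is P(r = 1 | data) = 0, P(r = 2 | data) = 0, P(r = 3 | data) = 1/31, P(r = 5 | data) = 10/31, P(r = 6 | data) = 20/31.
Averaging over the posterior, P(black next | data) = (1)(1/31) + (1/2)(10/31) + (1/4)(20/31) = 11/31.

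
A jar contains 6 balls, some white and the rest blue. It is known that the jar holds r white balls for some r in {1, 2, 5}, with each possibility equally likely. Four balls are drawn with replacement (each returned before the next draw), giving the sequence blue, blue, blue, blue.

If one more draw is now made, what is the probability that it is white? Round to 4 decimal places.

0.2158

Under each hypothesis, the probability of the observed sequence is: P(data | r = 1) = (5/6)(5/6)(5/6)(5/6) = 0.48225; P(data | r = 2) = (4/6)(4/6)(4/6)(4/6) = 0.19753; P(data | r = 5) = (1/6)(1/6)(1/6)(1/6) = 0.0007716.
The prior-weighted likelihoods are 1/3 · 0.48225 = 0.16075, 1/3 · 0.19753 = 0.065844, 1/3 · 0.0007716 = 0.0002572; summing to 0.22685.
The posterior is then P(r = 1 | data) = 0.70862, P(r = 2 | data) = 0.29025, P(r = 5 | data) = 0.0011338.
The predictive probability is P(white next | data) = (1/6)(0.70862) + (1/3)(0.29025) + (5/6)(0.0011338) = 0.2158.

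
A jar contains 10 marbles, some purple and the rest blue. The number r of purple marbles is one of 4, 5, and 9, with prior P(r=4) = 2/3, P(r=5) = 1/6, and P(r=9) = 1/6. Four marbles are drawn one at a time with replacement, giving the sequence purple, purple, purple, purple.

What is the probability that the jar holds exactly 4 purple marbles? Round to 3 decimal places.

0.125

The likelihood of the observed sequence under each hypothesis: P(data | r = 4) = (4/10)(4/10)(4/10)(4/10) = 0.0256; P(data | r = 5) = (5/10)(5/10)(5/10)(5/10) = 0.0625; P(data | r = 9) = (9/10)(9/10)(9/10)(9/10) = 0.6561.
Weighting by the prior gives 2/3 · 0.0256 = 0.017067, 1/6 · 0.0625 = 0.010417, 1/6 · 0.6561 = 0.10935; with total 0.13683.
Therefore the posterior P(r = 4 | data) = (0.017067) / (0.13683) = 0.12473.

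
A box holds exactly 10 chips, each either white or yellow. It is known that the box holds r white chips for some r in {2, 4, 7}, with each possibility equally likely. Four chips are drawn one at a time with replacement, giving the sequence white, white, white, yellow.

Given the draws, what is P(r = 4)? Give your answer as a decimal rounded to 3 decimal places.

0.260

Compute the likelihood of the observed sequence for each case: P(data | r = 2) = (2/10)(2/10)(2/10)(8/10) = 0.0064; P(data | r = 4) = (4/10)(4/10)(4/10)(6/10) = 0.0384; P(data | r = 7) = (7/10)(7/10)(7/10)(3/10) = 0.1029.
Weighting by the prior gives 1/3 · 0.0064 = 0.0021333, 1/3 · 0.0384 = 0.0128, 1/3 · 0.1029 = 0.0343; summing to 0.049233.
Hence P(r = 4 | data) = (0.0128) / (0.049233) = 0.25999.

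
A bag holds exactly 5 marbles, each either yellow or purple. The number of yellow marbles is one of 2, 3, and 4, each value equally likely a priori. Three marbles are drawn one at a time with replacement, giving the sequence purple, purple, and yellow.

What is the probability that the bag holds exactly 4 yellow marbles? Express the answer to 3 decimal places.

Compute the likelihood of the observed sequence for each case: P(data | r = 2) = (3/5)(3/5)(2/5) = 18/125; P(data | r = 3) = (2/5)(2/5)(3/5) = 12/125; P(data | r = 4) = (1/5)(1/5)(4/5) = 4/125.
The prior-weighted likelihoods are 1/3 · 18/125 = 6/125, 1/3 · 12/125 = 4/125, 1/3 · 4/125 = 4/375; these sum to 34/375.
Hence P(r = 4 | data) = (4/375) / (34/375) = 2/17.

0.118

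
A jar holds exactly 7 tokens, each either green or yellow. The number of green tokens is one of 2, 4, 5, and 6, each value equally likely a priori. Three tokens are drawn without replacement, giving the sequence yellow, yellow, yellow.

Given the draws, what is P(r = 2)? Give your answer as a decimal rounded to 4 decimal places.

Compute the likelihood of the observed sequence for each case: P(data | r = 2) = (5/7)(4/6)(3/5) = 2/7; P(data | r = 4) = (3/7)(2/6)(1/5) = 1/35; P(data | r = 5) = (2/7)(1/6)(0/5) = 0; P(data | r = 6) = (1/7)(0/6) = 0.
Multiplying each by its prior: 1/4 · 2/7 = 1/14, 1/4 · 1/35 = 1/140, 1/4 · 0 = 0, 1/4 · 0 = 0; these sum to 11/140.
Hence P(r = 2 | data) = (1/14) / (11/140) = 10/11.

0.9091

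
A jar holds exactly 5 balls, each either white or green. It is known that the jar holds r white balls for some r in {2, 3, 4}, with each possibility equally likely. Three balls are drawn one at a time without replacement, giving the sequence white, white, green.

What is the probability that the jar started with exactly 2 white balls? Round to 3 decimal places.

0.200

Under each hypothesis, the probability of the observed sequence is: P(data | r = 2) = (2/5)(1/4)(3/3) = 1/10; P(data | r = 3) = (3/5)(2/4)(2/3) = 1/5; P(data | r = 4) = (4/5)(3/4)(1/3) = 1/5.
The prior-weighted likelihoods are 1/3 · 1/10 = 1/30, 1/3 · 1/5 = 1/15, 1/3 · 1/5 = 1/15; summing to 1/6.
Therefore the posterior P(r = 2 | data) = (1/30) / (1/6) = 1/5.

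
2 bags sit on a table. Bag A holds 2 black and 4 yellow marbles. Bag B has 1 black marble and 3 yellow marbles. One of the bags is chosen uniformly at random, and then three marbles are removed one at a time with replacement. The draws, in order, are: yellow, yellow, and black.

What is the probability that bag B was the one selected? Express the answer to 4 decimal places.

Compute the likelihood of the observed sequence for each case: P(data | bag A) = (4/6)(4/6)(2/6) = 0.14815; P(data | bag B) = (3/4)(3/4)(1/4) = 0.14062.
Weighting by the prior gives 1/2 · 0.14815 = 0.074074, 1/2 · 0.14062 = 0.070312; these sum to 0.14439.
By Bayes' rule, P(bag B | data) = (0.070312) / (0.14439) = 0.48697.

0.4870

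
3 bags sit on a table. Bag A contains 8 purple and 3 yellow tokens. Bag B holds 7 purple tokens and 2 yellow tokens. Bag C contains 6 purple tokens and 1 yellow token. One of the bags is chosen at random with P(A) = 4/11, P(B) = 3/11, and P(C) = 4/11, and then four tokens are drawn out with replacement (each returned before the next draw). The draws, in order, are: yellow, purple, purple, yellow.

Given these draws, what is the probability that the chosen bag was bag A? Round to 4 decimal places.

Compute the likelihood of the observed sequence for each case: P(data | bag A) = (3/11)(8/11)(8/11)(3/11) = 0.039342; P(data | bag B) = (2/9)(7/9)(7/9)(2/9) = 0.029873; P(data | bag C) = (1/7)(6/7)(6/7)(1/7) = 0.014994.
Weighting by the prior gives 4/11 · 0.039342 = 0.014306, 3/11 · 0.029873 = 0.0081473, 4/11 · 0.014994 = 0.0054523; with total 0.027906.
Hence P(bag A | data) = (0.014306) / (0.027906) = 0.51266.

0.5127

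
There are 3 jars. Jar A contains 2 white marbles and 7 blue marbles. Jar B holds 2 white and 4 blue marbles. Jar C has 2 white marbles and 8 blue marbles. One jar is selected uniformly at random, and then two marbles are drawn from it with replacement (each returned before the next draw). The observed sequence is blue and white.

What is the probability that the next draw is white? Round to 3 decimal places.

0.260

The likelihood of the observed sequence under each hypothesis: P(data | jar A) = (7/9)(2/9) = 0.17284; P(data | jar B) = (4/6)(2/6) = 0.22222; P(data | jar C) = (8/10)(2/10) = 0.16.
Multiplying each by its prior: 1/3 · 0.17284 = 0.057613, 1/3 · 0.22222 = 0.074074, 1/3 · 0.16 = 0.053333; these sum to 0.18502.
Dividing through by the total gives posterior P(jar A | data) = 0.31139, P(jar B | data) = 0.40036, P(jar C | data) = 0.28826.
So P(white next | data) = Σ P(white next | H) P(H | data) = (2/9)(0.31139) + (1/3)(0.40036) + (1/5)(0.28826) = 0.2603.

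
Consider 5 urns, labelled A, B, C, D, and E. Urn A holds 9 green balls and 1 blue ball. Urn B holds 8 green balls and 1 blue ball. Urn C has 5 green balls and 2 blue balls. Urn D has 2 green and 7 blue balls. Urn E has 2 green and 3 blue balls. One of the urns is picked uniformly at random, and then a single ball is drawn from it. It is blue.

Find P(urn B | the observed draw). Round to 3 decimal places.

The likelihood of this draw under each hypothesis: P(data | urn A) = (1/10) = 0.1; P(data | urn B) = (1/9) = 0.11111; P(data | urn C) = (2/7) = 0.28571; P(data | urn D) = (7/9) = 0.77778; P(data | urn E) = (3/5) = 0.6.
Weighting by the prior gives 1/5 · 0.1 = 0.02, 1/5 · 0.11111 = 0.022222, 1/5 · 0.28571 = 0.057143, 1/5 · 0.77778 = 0.15556, 1/5 · 0.6 = 0.12; these sum to 0.37492.
By Bayes' rule, P(urn B | data) = (0.022222) / (0.37492) = 0.059272.

0.059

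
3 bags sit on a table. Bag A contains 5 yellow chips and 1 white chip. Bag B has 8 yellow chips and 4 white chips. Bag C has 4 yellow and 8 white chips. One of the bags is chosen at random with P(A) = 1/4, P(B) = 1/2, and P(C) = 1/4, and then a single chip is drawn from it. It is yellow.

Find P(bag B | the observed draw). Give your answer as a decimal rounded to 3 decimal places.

0.533

The likelihood of this draw under each hypothesis: P(data | bag A) = (5/6) = 5/6; P(data | bag B) = (8/12) = 2/3; P(data | bag C) = (4/12) = 1/3.
The prior-weighted likelihoods are 1/4 · 5/6 = 5/24, 1/2 · 2/3 = 1/3, 1/4 · 1/3 = 1/12; summing to 5/8.
Hence P(bag B | data) = (1/3) / (5/8) = 8/15.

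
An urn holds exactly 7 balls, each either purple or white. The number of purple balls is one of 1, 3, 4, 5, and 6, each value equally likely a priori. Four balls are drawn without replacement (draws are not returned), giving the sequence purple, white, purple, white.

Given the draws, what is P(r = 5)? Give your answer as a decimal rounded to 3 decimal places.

0.217

Under each hypothesis, the probability of the observed sequence is: P(data | r = 1) = (1/7)(6/6)(0/5) = 0; P(data | r = 3) = (3/7)(4/6)(2/5)(3/4) = 3/35; P(data | r = 4) = (4/7)(3/6)(3/5)(2/4) = 3/35; P(data | r = 5) = (5/7)(2/6)(4/5)(1/4) = 1/21; P(data | r = 6) = (6/7)(1/6)(5/5)(0/4) = 0.
The prior-weighted likelihoods are 1/5 · 0 = 0, 1/5 · 3/35 = 3/175, 1/5 · 3/35 = 3/175, 1/5 · 1/21 = 1/105, 1/5 · 0 = 0; with total 23/525.
So P(r = 5 | data) = (1/105) / (23/525) = 5/23.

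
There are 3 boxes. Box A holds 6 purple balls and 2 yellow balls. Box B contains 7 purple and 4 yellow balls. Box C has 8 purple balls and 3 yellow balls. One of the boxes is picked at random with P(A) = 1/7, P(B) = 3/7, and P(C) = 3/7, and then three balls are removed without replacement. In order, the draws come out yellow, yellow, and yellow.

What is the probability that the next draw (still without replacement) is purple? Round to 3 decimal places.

For each hypothesis, P(data | H) works out to: P(data | box A) = (2/8)(1/7)(0/6) = 0; P(data | box B) = (4/11)(3/10)(2/9) = 4/165; P(data | box C) = (3/11)(2/10)(1/9) = 1/165.
Multiplying each by its prior: 1/7 · 0 = 0, 3/7 · 4/165 = 4/385, 3/7 · 1/165 = 1/385; these sum to 1/77.
The posterior is then P(box A | data) = 0, P(box B | data) = 4/5, P(box C | data) = 1/5.
So P(purple next | data) = Σ P(purple next | H) P(H | data) = (7/8)(4/5) + (1)(1/5) = 9/10.

0.900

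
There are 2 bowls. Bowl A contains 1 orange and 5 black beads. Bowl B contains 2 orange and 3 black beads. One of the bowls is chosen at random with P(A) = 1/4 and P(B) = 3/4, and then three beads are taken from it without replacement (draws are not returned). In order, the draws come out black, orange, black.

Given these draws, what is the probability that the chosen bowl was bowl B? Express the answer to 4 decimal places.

For each hypothesis, P(data | H) works out to: P(data | bowl A) = (5/6)(1/5)(4/4) = 1/6; P(data | bowl B) = (3/5)(2/4)(2/3) = 1/5.
Weighting by the prior gives 1/4 · 1/6 = 1/24, 3/4 · 1/5 = 3/20; these sum to 23/120.
So P(bowl B | data) = (3/20) / (23/120) = 18/23.

0.7826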